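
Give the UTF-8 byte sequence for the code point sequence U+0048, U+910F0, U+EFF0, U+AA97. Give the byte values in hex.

U+0048: 1-byte form → 48.
U+910F0: 4-byte form → F2 91 83 B0.
U+EFF0: 3-byte form → EE BF B0.
U+AA97: 3-byte form → EA AA 97.
Concatenated (11 bytes): 48 F2 91 83 B0 EE BF B0 EA AA 97.

48 F2 91 83 B0 EE BF B0 EA AA 97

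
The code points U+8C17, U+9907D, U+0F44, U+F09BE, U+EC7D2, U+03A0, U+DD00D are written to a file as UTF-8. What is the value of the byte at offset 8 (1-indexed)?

1-indexed offset 8 is 0-indexed offset 7.
U+8C17 → 3-byte form E8 B0 97 at offsets 0–2.
U+9907D → 4-byte form F2 99 81 BD at offsets 3–6.
U+0F44 → 3-byte form E0 BD 84 at offsets 7–9.
Offset 7 falls in char 3's range; it's byte 1 of E0 BD 84 = 0xE0.

0xE0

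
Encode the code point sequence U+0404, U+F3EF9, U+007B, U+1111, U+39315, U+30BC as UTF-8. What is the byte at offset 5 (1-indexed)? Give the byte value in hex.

1-indexed offset 5 is 0-indexed offset 4.
U+0404 → 2-byte form D0 84 at offsets 0–1.
U+F3EF9 → 4-byte form F3 B3 BB B9 at offsets 2–5.
Offset 4 falls in char 2's range; it's byte 3 of F3 B3 BB B9 = 0xBB.

0xBB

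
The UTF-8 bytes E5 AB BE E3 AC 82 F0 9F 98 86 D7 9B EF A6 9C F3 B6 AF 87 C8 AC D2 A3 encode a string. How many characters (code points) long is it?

Byte at offset 0: 0xE5 = 11100101 → 3-byte char (#1). Advance 3.
Byte at offset 3: 0xE3 = 11100011 → 3-byte char (#2). Advance 3.
Byte at offset 6: 0xF0 = 11110000 → 4-byte char (#3). Advance 4.
Byte at offset 10: 0xD7 = 11010111 → 2-byte char (#4). Advance 2.
Byte at offset 12: 0xEF = 11101111 → 3-byte char (#5). Advance 3.
Byte at offset 15: 0xF3 = 11110011 → 4-byte char (#6). Advance 4.
Byte at offset 19: 0xC8 = 11001000 → 2-byte char (#7). Advance 2.
Byte at offset 21: 0xD2 = 11010010 → 2-byte char (#8). Advance 2.
Reached end at offset 23 after 8 code points.

8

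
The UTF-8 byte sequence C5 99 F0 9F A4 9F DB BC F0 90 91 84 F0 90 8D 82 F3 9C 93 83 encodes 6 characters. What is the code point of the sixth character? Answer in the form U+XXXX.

U+DC4C3

Offset 0: leading byte 0xC5 = 11000101 → 2-byte char #1 = C5 99.
Offset 2: leading byte 0xF0 = 11110000 → 4-byte char #2 = F0 9F A4 9F.
Offset 6: leading byte 0xDB = 11011011 → 2-byte char #3 = DB BC.
Offset 8: leading byte 0xF0 = 11110000 → 4-byte char #4 = F0 90 91 84.
Offset 12: leading byte 0xF0 = 11110000 → 4-byte char #5 = F0 90 8D 82.
Offset 16: leading byte 0xF3 = 11110011 → 4-byte char #6 = F3 9C 93 83.
Leading byte 0xF3 = 11110011 matches 11110xxx → 4-byte sequence.
Byte 1: 0xF3 = 11110011, payload 011 (3 bits).
Byte 2: 0x9C = 10011100 (10xxxxxx ✓), payload 011100.
Byte 3: 0x93 = 10010011 (10xxxxxx ✓), payload 010011.
Byte 4: 0x83 = 10000011 (10xxxxxx ✓), payload 000011.
Concatenate: 011011100010011000011 = 0xDC4C3 (21 bits → U+DC4C3).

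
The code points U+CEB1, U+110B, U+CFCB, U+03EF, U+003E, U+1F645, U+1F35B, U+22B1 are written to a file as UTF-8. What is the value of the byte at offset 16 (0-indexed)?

0xF0

U+CEB1 → 3-byte form EC BA B1 at offsets 0–2.
U+110B → 3-byte form E1 84 8B at offsets 3–5.
U+CFCB → 3-byte form EC BF 8B at offsets 6–8.
U+03EF → 2-byte form CF AF at offsets 9–10.
U+003E → 1-byte form 3E at offsets 11–11.
U+1F645 → 4-byte form F0 9F 99 85 at offsets 12–15.
U+1F35B → 4-byte form F0 9F 8D 9B at offsets 16–19.
Offset 16 falls in char 7's range; it's byte 1 of F0 9F 8D 9B = 0xF0.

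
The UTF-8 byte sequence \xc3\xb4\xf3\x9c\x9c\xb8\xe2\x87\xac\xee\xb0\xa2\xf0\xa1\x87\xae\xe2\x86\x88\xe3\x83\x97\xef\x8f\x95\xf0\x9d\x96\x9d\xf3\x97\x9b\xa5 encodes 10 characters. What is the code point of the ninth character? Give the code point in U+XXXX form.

U+1D59D

Offset 0: leading byte 0xC3 = 11000011 → 2-byte char #1 = C3 B4.
Offset 2: leading byte 0xF3 = 11110011 → 4-byte char #2 = F3 9C 9C B8.
Offset 6: leading byte 0xE2 = 11100010 → 3-byte char #3 = E2 87 AC.
Offset 9: leading byte 0xEE = 11101110 → 3-byte char #4 = EE B0 A2.
Offset 12: leading byte 0xF0 = 11110000 → 4-byte char #5 = F0 A1 87 AE.
Offset 16: leading byte 0xE2 = 11100010 → 3-byte char #6 = E2 86 88.
Offset 19: leading byte 0xE3 = 11100011 → 3-byte char #7 = E3 83 97.
Offset 22: leading byte 0xEF = 11101111 → 3-byte char #8 = EF 8F 95.
Offset 25: leading byte 0xF0 = 11110000 → 4-byte char #9 = F0 9D 96 9D.
Leading byte 0xF0 = 11110000 matches 11110xxx → 4-byte sequence.
Byte 1: 0xF0 = 11110000, payload 000 (3 bits).
Byte 2: 0x9D = 10011101 (10xxxxxx ✓), payload 011101.
Byte 3: 0x96 = 10010110 (10xxxxxx ✓), payload 010110.
Byte 4: 0x9D = 10011101 (10xxxxxx ✓), payload 011101.
Concatenate: 000011101010110011101 = 0x1D59D (21 bits → U+1D59D).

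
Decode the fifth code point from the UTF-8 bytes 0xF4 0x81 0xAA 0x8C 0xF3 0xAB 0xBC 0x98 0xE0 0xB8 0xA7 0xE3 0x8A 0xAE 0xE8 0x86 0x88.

Offset 0: leading byte 0xF4 = 11110100 → 4-byte char #1 = F4 81 AA 8C.
Offset 4: leading byte 0xF3 = 11110011 → 4-byte char #2 = F3 AB BC 98.
Offset 8: leading byte 0xE0 = 11100000 → 3-byte char #3 = E0 B8 A7.
Offset 11: leading byte 0xE3 = 11100011 → 3-byte char #4 = E3 8A AE.
Offset 14: leading byte 0xE8 = 11101000 → 3-byte char #5 = E8 86 88.
Leading byte 0xE8 = 11101000 matches 1110xxxx → 3-byte sequence.
Byte 1: 0xE8 = 11101000, payload 1000 (4 bits).
Byte 2: 0x86 = 10000110 (10xxxxxx ✓), payload 000110.
Byte 3: 0x88 = 10001000 (10xxxxxx ✓), payload 001000.
Concatenate: 1000000110001000 = 0x8188 (16 bits → U+8188).

U+8188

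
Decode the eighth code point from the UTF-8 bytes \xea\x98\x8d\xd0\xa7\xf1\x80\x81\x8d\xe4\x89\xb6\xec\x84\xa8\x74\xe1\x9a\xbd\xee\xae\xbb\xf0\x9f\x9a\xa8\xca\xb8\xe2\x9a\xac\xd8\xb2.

Offset 0: leading byte 0xEA = 11101010 → 3-byte char #1 = EA 98 8D.
Offset 3: leading byte 0xD0 = 11010000 → 2-byte char #2 = D0 A7.
Offset 5: leading byte 0xF1 = 11110001 → 4-byte char #3 = F1 80 81 8D.
Offset 9: leading byte 0xE4 = 11100100 → 3-byte char #4 = E4 89 B6.
Offset 12: leading byte 0xEC = 11101100 → 3-byte char #5 = EC 84 A8.
Offset 15: leading byte 0x74 = 01110100 → 1-byte char #6 = 74.
Offset 16: leading byte 0xE1 = 11100001 → 3-byte char #7 = E1 9A BD.
Offset 19: leading byte 0xEE = 11101110 → 3-byte char #8 = EE AE BB.
Leading byte 0xEE = 11101110 matches 1110xxxx → 3-byte sequence.
Byte 1: 0xEE = 11101110, payload 1110 (4 bits).
Byte 2: 0xAE = 10101110 (10xxxxxx ✓), payload 101110.
Byte 3: 0xBB = 10111011 (10xxxxxx ✓), payload 111011.
Concatenate: 1110101110111011 = 0xEBBB (16 bits → U+EBBB).

U+EBBB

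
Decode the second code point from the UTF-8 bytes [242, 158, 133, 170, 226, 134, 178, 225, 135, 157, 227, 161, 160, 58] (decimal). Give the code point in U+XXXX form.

Offset 0: leading byte 0xF2 = 11110010 → 4-byte char #1 = F2 9E 85 AA.
Offset 4: leading byte 0xE2 = 11100010 → 3-byte char #2 = E2 86 B2.
Leading byte 0xE2 = 11100010 matches 1110xxxx → 3-byte sequence.
Byte 1: 0xE2 = 11100010, payload 0010 (4 bits).
Byte 2: 0x86 = 10000110 (10xxxxxx ✓), payload 000110.
Byte 3: 0xB2 = 10110010 (10xxxxxx ✓), payload 110010.
Concatenate: 0010000110110010 = 0x21B2 (16 bits → U+21B2).

U+21B2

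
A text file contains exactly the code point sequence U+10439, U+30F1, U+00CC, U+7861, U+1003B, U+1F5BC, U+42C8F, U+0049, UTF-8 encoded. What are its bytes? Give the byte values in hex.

F0 90 90 B9 E3 83 B1 C3 8C E7 A1 A1 F0 90 80 BB F0 9F 96 BC F1 82 B2 8F 49

U+10439: 4-byte form → F0 90 90 B9.
U+30F1: 3-byte form → E3 83 B1.
U+00CC: 2-byte form → C3 8C.
U+7861: 3-byte form → E7 A1 A1.
U+1003B: 4-byte form → F0 90 80 BB.
U+1F5BC: 4-byte form → F0 9F 96 BC.
U+42C8F: 4-byte form → F1 82 B2 8F.
U+0049: 1-byte form → 49.
Concatenated (25 bytes): F0 90 90 B9 E3 83 B1 C3 8C E7 A1 A1 F0 90 80 BB F0 9F 96 BC F1 82 B2 8F 49.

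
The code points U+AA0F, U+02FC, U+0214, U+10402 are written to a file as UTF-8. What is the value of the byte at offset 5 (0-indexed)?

0xC8

U+AA0F → 3-byte form EA A8 8F at offsets 0–2.
U+02FC → 2-byte form CB BC at offsets 3–4.
U+0214 → 2-byte form C8 94 at offsets 5–6.
Offset 5 falls in char 3's range; it's byte 1 of C8 94 = 0xC8.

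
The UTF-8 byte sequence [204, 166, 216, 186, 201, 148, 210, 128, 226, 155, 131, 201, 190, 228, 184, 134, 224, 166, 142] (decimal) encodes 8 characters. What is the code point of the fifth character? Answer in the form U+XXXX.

U+26C3

Offset 0: leading byte 0xCC = 11001100 → 2-byte char #1 = CC A6.
Offset 2: leading byte 0xD8 = 11011000 → 2-byte char #2 = D8 BA.
Offset 4: leading byte 0xC9 = 11001001 → 2-byte char #3 = C9 94.
Offset 6: leading byte 0xD2 = 11010010 → 2-byte char #4 = D2 80.
Offset 8: leading byte 0xE2 = 11100010 → 3-byte char #5 = E2 9B 83.
Leading byte 0xE2 = 11100010 matches 1110xxxx → 3-byte sequence.
Byte 1: 0xE2 = 11100010, payload 0010 (4 bits).
Byte 2: 0x9B = 10011011 (10xxxxxx ✓), payload 011011.
Byte 3: 0x83 = 10000011 (10xxxxxx ✓), payload 000011.
Concatenate: 0010011011000011 = 0x26C3 (16 bits → U+26C3).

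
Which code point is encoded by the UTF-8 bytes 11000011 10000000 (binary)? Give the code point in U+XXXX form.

U+00C0

Leading byte 0xC3 = 11000011 matches 110xxxxx → 2-byte sequence.
Byte 1: 0xC3 = 11000011, payload 00011 (5 bits).
Byte 2: 0x80 = 10000000 (10xxxxxx ✓), payload 000000.
Concatenate: 00011000000 = 0xC0 (11 bits → U+00C0).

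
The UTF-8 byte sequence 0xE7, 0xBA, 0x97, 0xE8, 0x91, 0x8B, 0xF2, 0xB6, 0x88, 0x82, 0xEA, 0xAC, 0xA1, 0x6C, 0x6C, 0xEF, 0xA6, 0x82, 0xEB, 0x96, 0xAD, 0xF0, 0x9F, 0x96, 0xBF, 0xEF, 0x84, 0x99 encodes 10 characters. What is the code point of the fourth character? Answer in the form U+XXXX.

U+AB21

Offset 0: leading byte 0xE7 = 11100111 → 3-byte char #1 = E7 BA 97.
Offset 3: leading byte 0xE8 = 11101000 → 3-byte char #2 = E8 91 8B.
Offset 6: leading byte 0xF2 = 11110010 → 4-byte char #3 = F2 B6 88 82.
Offset 10: leading byte 0xEA = 11101010 → 3-byte char #4 = EA AC A1.
Leading byte 0xEA = 11101010 matches 1110xxxx → 3-byte sequence.
Byte 1: 0xEA = 11101010, payload 1010 (4 bits).
Byte 2: 0xAC = 10101100 (10xxxxxx ✓), payload 101100.
Byte 3: 0xA1 = 10100001 (10xxxxxx ✓), payload 100001.
Concatenate: 1010101100100001 = 0xAB21 (16 bits → U+AB21).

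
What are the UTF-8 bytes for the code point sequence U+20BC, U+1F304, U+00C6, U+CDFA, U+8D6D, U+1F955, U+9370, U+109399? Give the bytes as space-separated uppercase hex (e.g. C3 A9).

U+20BC: 3-byte form → E2 82 BC.
U+1F304: 4-byte form → F0 9F 8C 84.
U+00C6: 2-byte form → C3 86.
U+CDFA: 3-byte form → EC B7 BA.
U+8D6D: 3-byte form → E8 B5 AD.
U+1F955: 4-byte form → F0 9F A5 95.
U+9370: 3-byte form → E9 8D B0.
U+109399: 4-byte form → F4 89 8E 99.
Concatenated (26 bytes): E2 82 BC F0 9F 8C 84 C3 86 EC B7 BA E8 B5 AD F0 9F A5 95 E9 8D B0 F4 89 8E 99.

E2 82 BC F0 9F 8C 84 C3 86 EC B7 BA E8 B5 AD F0 9F A5 95 E9 8D B0 F4 89 8E 99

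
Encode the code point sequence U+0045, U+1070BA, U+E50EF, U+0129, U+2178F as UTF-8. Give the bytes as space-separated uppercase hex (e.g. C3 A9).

U+0045: 1-byte form → 45.
U+1070BA: 4-byte form → F4 87 82 BA.
U+E50EF: 4-byte form → F3 A5 83 AF.
U+0129: 2-byte form → C4 A9.
U+2178F: 4-byte form → F0 A1 9E 8F.
Concatenated (15 bytes): 45 F4 87 82 BA F3 A5 83 AF C4 A9 F0 A1 9E 8F.

45 F4 87 82 BA F3 A5 83 AF C4 A9 F0 A1 9E 8F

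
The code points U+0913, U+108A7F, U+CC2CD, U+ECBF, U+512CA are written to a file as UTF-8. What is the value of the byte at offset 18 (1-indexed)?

0x8A

1-indexed offset 18 is 0-indexed offset 17.
U+0913 → 3-byte form E0 A4 93 at offsets 0–2.
U+108A7F → 4-byte form F4 88 A9 BF at offsets 3–6.
U+CC2CD → 4-byte form F3 8C 8B 8D at offsets 7–10.
U+ECBF → 3-byte form EE B2 BF at offsets 11–13.
U+512CA → 4-byte form F1 91 8B 8A at offsets 14–17.
Offset 17 falls in char 5's range; it's byte 4 of F1 91 8B 8A = 0x8A.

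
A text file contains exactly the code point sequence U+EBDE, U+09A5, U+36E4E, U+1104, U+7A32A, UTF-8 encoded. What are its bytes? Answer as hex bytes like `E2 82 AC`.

U+EBDE: 3-byte form → EE AF 9E.
U+09A5: 3-byte form → E0 A6 A5.
U+36E4E: 4-byte form → F0 B6 B9 8E.
U+1104: 3-byte form → E1 84 84.
U+7A32A: 4-byte form → F1 BA 8C AA.
Concatenated (17 bytes): EE AF 9E E0 A6 A5 F0 B6 B9 8E E1 84 84 F1 BA 8C AA.

EE AF 9E E0 A6 A5 F0 B6 B9 8E E1 84 84 F1 BA 8C AA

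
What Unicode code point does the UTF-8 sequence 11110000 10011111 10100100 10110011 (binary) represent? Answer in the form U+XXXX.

U+1F933

Leading byte 0xF0 = 11110000 matches 11110xxx → 4-byte sequence.
Byte 1: 0xF0 = 11110000, payload 000 (3 bits).
Byte 2: 0x9F = 10011111 (10xxxxxx ✓), payload 011111.
Byte 3: 0xA4 = 10100100 (10xxxxxx ✓), payload 100100.
Byte 4: 0xB3 = 10110011 (10xxxxxx ✓), payload 110011.
Concatenate: 000011111100100110011 = 0x1F933 (21 bits → U+1F933).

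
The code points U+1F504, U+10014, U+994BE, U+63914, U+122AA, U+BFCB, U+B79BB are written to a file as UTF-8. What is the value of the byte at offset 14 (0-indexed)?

U+1F504 → 4-byte form F0 9F 94 84 at offsets 0–3.
U+10014 → 4-byte form F0 90 80 94 at offsets 4–7.
U+994BE → 4-byte form F2 99 92 BE at offsets 8–11.
U+63914 → 4-byte form F1 A3 A4 94 at offsets 12–15.
Offset 14 falls in char 4's range; it's byte 3 of F1 A3 A4 94 = 0xA4.

0xA4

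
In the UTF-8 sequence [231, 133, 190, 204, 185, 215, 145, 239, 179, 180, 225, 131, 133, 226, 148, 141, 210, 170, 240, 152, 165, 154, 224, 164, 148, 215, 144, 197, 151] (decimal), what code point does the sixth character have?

U+250D

Offset 0: leading byte 0xE7 = 11100111 → 3-byte char #1 = E7 85 BE.
Offset 3: leading byte 0xCC = 11001100 → 2-byte char #2 = CC B9.
Offset 5: leading byte 0xD7 = 11010111 → 2-byte char #3 = D7 91.
Offset 7: leading byte 0xEF = 11101111 → 3-byte char #4 = EF B3 B4.
Offset 10: leading byte 0xE1 = 11100001 → 3-byte char #5 = E1 83 85.
Offset 13: leading byte 0xE2 = 11100010 → 3-byte char #6 = E2 94 8D.
Leading byte 0xE2 = 11100010 matches 1110xxxx → 3-byte sequence.
Byte 1: 0xE2 = 11100010, payload 0010 (4 bits).
Byte 2: 0x94 = 10010100 (10xxxxxx ✓), payload 010100.
Byte 3: 0x8D = 10001101 (10xxxxxx ✓), payload 001101.
Concatenate: 0010010100001101 = 0x250D (16 bits → U+250D).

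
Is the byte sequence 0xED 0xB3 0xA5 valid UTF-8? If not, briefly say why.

Structurally a 3-byte sequence; payload = 0xDCE5.
But 0xDCE5 is in U+D800–U+DFFF, the surrogate range. Surrogates are not Unicode scalar values and are forbidden in UTF-8.

invalid (encodes a surrogate (U+D800–U+DFFF))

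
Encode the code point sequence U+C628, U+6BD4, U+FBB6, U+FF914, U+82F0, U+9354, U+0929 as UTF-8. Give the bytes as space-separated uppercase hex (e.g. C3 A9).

EC 98 A8 E6 AF 94 EF AE B6 F3 BF A4 94 E8 8B B0 E9 8D 94 E0 A4 A9

U+C628: 3-byte form → EC 98 A8.
U+6BD4: 3-byte form → E6 AF 94.
U+FBB6: 3-byte form → EF AE B6.
U+FF914: 4-byte form → F3 BF A4 94.
U+82F0: 3-byte form → E8 8B B0.
U+9354: 3-byte form → E9 8D 94.
U+0929: 3-byte form → E0 A4 A9.
Concatenated (22 bytes): EC 98 A8 E6 AF 94 EF AE B6 F3 BF A4 94 E8 8B B0 E9 8D 94 E0 A4 A9.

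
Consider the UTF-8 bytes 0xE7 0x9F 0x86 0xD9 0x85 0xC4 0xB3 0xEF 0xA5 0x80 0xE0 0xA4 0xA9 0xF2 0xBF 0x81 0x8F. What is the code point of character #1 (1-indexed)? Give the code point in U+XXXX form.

Offset 0: leading byte 0xE7 = 11100111 → 3-byte char #1 = E7 9F 86.
Leading byte 0xE7 = 11100111 matches 1110xxxx → 3-byte sequence.
Byte 1: 0xE7 = 11100111, payload 0111 (4 bits).
Byte 2: 0x9F = 10011111 (10xxxxxx ✓), payload 011111.
Byte 3: 0x86 = 10000110 (10xxxxxx ✓), payload 000110.
Concatenate: 0111011111000110 = 0x77C6 (16 bits → U+77C6).

U+77C6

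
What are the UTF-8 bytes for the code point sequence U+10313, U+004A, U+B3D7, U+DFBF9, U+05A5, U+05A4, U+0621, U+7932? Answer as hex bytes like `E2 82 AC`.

F0 90 8C 93 4A EB 8F 97 F3 9F AF B9 D6 A5 D6 A4 D8 A1 E7 A4 B2

U+10313: 4-byte form → F0 90 8C 93.
U+004A: 1-byte form → 4A.
U+B3D7: 3-byte form → EB 8F 97.
U+DFBF9: 4-byte form → F3 9F AF B9.
U+05A5: 2-byte form → D6 A5.
U+05A4: 2-byte form → D6 A4.
U+0621: 2-byte form → D8 A1.
U+7932: 3-byte form → E7 A4 B2.
Concatenated (21 bytes): F0 90 8C 93 4A EB 8F 97 F3 9F AF B9 D6 A5 D6 A4 D8 A1 E7 A4 B2.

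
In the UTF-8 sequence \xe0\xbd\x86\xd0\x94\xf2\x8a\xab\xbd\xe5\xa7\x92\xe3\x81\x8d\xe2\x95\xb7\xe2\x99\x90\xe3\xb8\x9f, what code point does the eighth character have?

Offset 0: leading byte 0xE0 = 11100000 → 3-byte char #1 = E0 BD 86.
Offset 3: leading byte 0xD0 = 11010000 → 2-byte char #2 = D0 94.
Offset 5: leading byte 0xF2 = 11110010 → 4-byte char #3 = F2 8A AB BD.
Offset 9: leading byte 0xE5 = 11100101 → 3-byte char #4 = E5 A7 92.
Offset 12: leading byte 0xE3 = 11100011 → 3-byte char #5 = E3 81 8D.
Offset 15: leading byte 0xE2 = 11100010 → 3-byte char #6 = E2 95 B7.
Offset 18: leading byte 0xE2 = 11100010 → 3-byte char #7 = E2 99 90.
Offset 21: leading byte 0xE3 = 11100011 → 3-byte char #8 = E3 B8 9F.
Leading byte 0xE3 = 11100011 matches 1110xxxx → 3-byte sequence.
Byte 1: 0xE3 = 11100011, payload 0011 (4 bits).
Byte 2: 0xB8 = 10111000 (10xxxxxx ✓), payload 111000.
Byte 3: 0x9F = 10011111 (10xxxxxx ✓), payload 011111.
Concatenate: 0011111000011111 = 0x3E1F (16 bits → U+3E1F).

U+3E1F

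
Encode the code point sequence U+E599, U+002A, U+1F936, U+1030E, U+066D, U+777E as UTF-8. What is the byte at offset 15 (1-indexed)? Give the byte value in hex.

1-indexed offset 15 is 0-indexed offset 14.
U+E599 → 3-byte form EE 96 99 at offsets 0–2.
U+002A → 1-byte form 2A at offsets 3–3.
U+1F936 → 4-byte form F0 9F A4 B6 at offsets 4–7.
U+1030E → 4-byte form F0 90 8C 8E at offsets 8–11.
U+066D → 2-byte form D9 AD at offsets 12–13.
U+777E → 3-byte form E7 9D BE at offsets 14–16.
Offset 14 falls in char 6's range; it's byte 1 of E7 9D BE = 0xE7.

0xE7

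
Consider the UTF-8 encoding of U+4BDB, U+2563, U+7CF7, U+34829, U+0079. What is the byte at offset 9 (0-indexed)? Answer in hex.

U+4BDB → 3-byte form E4 AF 9B at offsets 0–2.
U+2563 → 3-byte form E2 95 A3 at offsets 3–5.
U+7CF7 → 3-byte form E7 B3 B7 at offsets 6–8.
U+34829 → 4-byte form F0 B4 A0 A9 at offsets 9–12.
Offset 9 falls in char 4's range; it's byte 1 of F0 B4 A0 A9 = 0xF0.

0xF0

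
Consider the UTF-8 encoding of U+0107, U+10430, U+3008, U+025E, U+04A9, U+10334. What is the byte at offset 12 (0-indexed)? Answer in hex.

0xA9

U+0107 → 2-byte form C4 87 at offsets 0–1.
U+10430 → 4-byte form F0 90 90 B0 at offsets 2–5.
U+3008 → 3-byte form E3 80 88 at offsets 6–8.
U+025E → 2-byte form C9 9E at offsets 9–10.
U+04A9 → 2-byte form D2 A9 at offsets 11–12.
Offset 12 falls in char 5's range; it's byte 2 of D2 A9 = 0xA9.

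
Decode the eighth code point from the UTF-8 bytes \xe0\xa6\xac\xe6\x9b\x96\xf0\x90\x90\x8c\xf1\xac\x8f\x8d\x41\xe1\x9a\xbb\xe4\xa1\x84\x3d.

Offset 0: leading byte 0xE0 = 11100000 → 3-byte char #1 = E0 A6 AC.
Offset 3: leading byte 0xE6 = 11100110 → 3-byte char #2 = E6 9B 96.
Offset 6: leading byte 0xF0 = 11110000 → 4-byte char #3 = F0 90 90 8C.
Offset 10: leading byte 0xF1 = 11110001 → 4-byte char #4 = F1 AC 8F 8D.
Offset 14: leading byte 0x41 = 01000001 → 1-byte char #5 = 41.
Offset 15: leading byte 0xE1 = 11100001 → 3-byte char #6 = E1 9A BB.
Offset 18: leading byte 0xE4 = 11100100 → 3-byte char #7 = E4 A1 84.
Offset 21: leading byte 0x3D = 00111101 → 1-byte char #8 = 3D.
Leading byte 0x3D = 00111101 matches 0xxxxxxx → 1-byte sequence.
Byte 1: 0x3D = 00111101, payload 0111101 (7 bits).
Concatenate: 0111101 = 0x3D (7 bits → U+003D).

U+003D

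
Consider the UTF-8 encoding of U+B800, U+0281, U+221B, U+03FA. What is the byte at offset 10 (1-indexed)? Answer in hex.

1-indexed offset 10 is 0-indexed offset 9.
U+B800 → 3-byte form EB A0 80 at offsets 0–2.
U+0281 → 2-byte form CA 81 at offsets 3–4.
U+221B → 3-byte form E2 88 9B at offsets 5–7.
U+03FA → 2-byte form CF BA at offsets 8–9.
Offset 9 falls in char 4's range; it's byte 2 of CF BA = 0xBA.

0xBA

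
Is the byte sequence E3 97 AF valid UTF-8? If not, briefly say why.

Leading byte 0xE3 = 11100011 → 3-byte form.
Continuation bytes 0x97=10010111, 0xAF=10101111 all match 10xxxxxx.
Decoded value 0x35EF is ≥ 0x800 (shortest form) and not a surrogate.

valid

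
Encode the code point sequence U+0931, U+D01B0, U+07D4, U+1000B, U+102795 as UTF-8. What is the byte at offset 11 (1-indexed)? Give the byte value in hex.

0x90

1-indexed offset 11 is 0-indexed offset 10.
U+0931 → 3-byte form E0 A4 B1 at offsets 0–2.
U+D01B0 → 4-byte form F3 90 86 B0 at offsets 3–6.
U+07D4 → 2-byte form DF 94 at offsets 7–8.
U+1000B → 4-byte form F0 90 80 8B at offsets 9–12.
Offset 10 falls in char 4's range; it's byte 2 of F0 90 80 8B = 0x90.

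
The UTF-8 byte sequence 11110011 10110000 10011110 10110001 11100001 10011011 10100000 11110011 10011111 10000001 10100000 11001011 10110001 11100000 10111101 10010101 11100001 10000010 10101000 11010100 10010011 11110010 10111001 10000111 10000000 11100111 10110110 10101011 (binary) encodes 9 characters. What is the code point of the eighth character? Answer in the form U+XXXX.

U+B91C0

Offset 0: leading byte 0xF3 = 11110011 → 4-byte char #1 = F3 B0 9E B1.
Offset 4: leading byte 0xE1 = 11100001 → 3-byte char #2 = E1 9B A0.
Offset 7: leading byte 0xF3 = 11110011 → 4-byte char #3 = F3 9F 81 A0.
Offset 11: leading byte 0xCB = 11001011 → 2-byte char #4 = CB B1.
Offset 13: leading byte 0xE0 = 11100000 → 3-byte char #5 = E0 BD 95.
Offset 16: leading byte 0xE1 = 11100001 → 3-byte char #6 = E1 82 A8.
Offset 19: leading byte 0xD4 = 11010100 → 2-byte char #7 = D4 93.
Offset 21: leading byte 0xF2 = 11110010 → 4-byte char #8 = F2 B9 87 80.
Leading byte 0xF2 = 11110010 matches 11110xxx → 4-byte sequence.
Byte 1: 0xF2 = 11110010, payload 010 (3 bits).
Byte 2: 0xB9 = 10111001 (10xxxxxx ✓), payload 111001.
Byte 3: 0x87 = 10000111 (10xxxxxx ✓), payload 000111.
Byte 4: 0x80 = 10000000 (10xxxxxx ✓), payload 000000.
Concatenate: 010111001000111000000 = 0xB91C0 (21 bits → U+B91C0).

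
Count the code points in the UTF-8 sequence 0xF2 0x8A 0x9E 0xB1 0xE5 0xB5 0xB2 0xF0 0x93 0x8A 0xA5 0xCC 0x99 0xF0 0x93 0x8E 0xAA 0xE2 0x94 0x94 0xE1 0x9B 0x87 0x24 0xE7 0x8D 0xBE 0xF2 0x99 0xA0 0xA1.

Byte at offset 0: 0xF2 = 11110010 → 4-byte char (#1). Advance 4.
Byte at offset 4: 0xE5 = 11100101 → 3-byte char (#2). Advance 3.
Byte at offset 7: 0xF0 = 11110000 → 4-byte char (#3). Advance 4.
Byte at offset 11: 0xCC = 11001100 → 2-byte char (#4). Advance 2.
Byte at offset 13: 0xF0 = 11110000 → 4-byte char (#5). Advance 4.
Byte at offset 17: 0xE2 = 11100010 → 3-byte char (#6). Advance 3.
Byte at offset 20: 0xE1 = 11100001 → 3-byte char (#7). Advance 3.
Byte at offset 23: 0x24 = 00100100 → 1-byte char (#8). Advance 1.
Byte at offset 24: 0xE7 = 11100111 → 3-byte char (#9). Advance 3.
Byte at offset 27: 0xF2 = 11110010 → 4-byte char (#10). Advance 4.
Reached end at offset 31 after 10 code points.

10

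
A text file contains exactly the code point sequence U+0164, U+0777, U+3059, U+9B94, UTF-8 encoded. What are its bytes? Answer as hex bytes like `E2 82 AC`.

C5 A4 DD B7 E3 81 99 E9 AE 94

U+0164: 2-byte form → C5 A4.
U+0777: 2-byte form → DD B7.
U+3059: 3-byte form → E3 81 99.
U+9B94: 3-byte form → E9 AE 94.
Concatenated (10 bytes): C5 A4 DD B7 E3 81 99 E9 AE 94.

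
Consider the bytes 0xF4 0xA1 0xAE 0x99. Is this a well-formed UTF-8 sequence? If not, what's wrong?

Leading byte 0xF4 = 11110100 → 4-byte form.
Payload = 0x121B99, which exceeds U+10FFFF, the maximum Unicode code point. (Leading bytes F5–FF, or F4 followed by ≥ 0x90, are invalid.)

invalid (encodes a value above U+10FFFF)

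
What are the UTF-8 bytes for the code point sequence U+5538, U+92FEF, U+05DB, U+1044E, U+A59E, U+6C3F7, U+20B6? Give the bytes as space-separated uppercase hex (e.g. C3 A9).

U+5538: 3-byte form → E5 94 B8.
U+92FEF: 4-byte form → F2 92 BF AF.
U+05DB: 2-byte form → D7 9B.
U+1044E: 4-byte form → F0 90 91 8E.
U+A59E: 3-byte form → EA 96 9E.
U+6C3F7: 4-byte form → F1 AC 8F B7.
U+20B6: 3-byte form → E2 82 B6.
Concatenated (23 bytes): E5 94 B8 F2 92 BF AF D7 9B F0 90 91 8E EA 96 9E F1 AC 8F B7 E2 82 B6.

E5 94 B8 F2 92 BF AF D7 9B F0 90 91 8E EA 96 9E F1 AC 8F B7 E2 82 B6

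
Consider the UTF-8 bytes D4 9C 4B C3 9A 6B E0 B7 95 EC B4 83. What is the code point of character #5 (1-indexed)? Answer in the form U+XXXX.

Offset 0: leading byte 0xD4 = 11010100 → 2-byte char #1 = D4 9C.
Offset 2: leading byte 0x4B = 01001011 → 1-byte char #2 = 4B.
Offset 3: leading byte 0xC3 = 11000011 → 2-byte char #3 = C3 9A.
Offset 5: leading byte 0x6B = 01101011 → 1-byte char #4 = 6B.
Offset 6: leading byte 0xE0 = 11100000 → 3-byte char #5 = E0 B7 95.
Leading byte 0xE0 = 11100000 matches 1110xxxx → 3-byte sequence.
Byte 1: 0xE0 = 11100000, payload 0000 (4 bits).
Byte 2: 0xB7 = 10110111 (10xxxxxx ✓), payload 110111.
Byte 3: 0x95 = 10010101 (10xxxxxx ✓), payload 010101.
Concatenate: 0000110111010101 = 0xDD5 (16 bits → U+0DD5).

U+0DD5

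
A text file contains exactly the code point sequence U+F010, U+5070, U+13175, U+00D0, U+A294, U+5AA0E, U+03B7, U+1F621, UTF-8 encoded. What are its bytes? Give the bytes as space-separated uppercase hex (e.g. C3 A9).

EF 80 90 E5 81 B0 F0 93 85 B5 C3 90 EA 8A 94 F1 9A A8 8E CE B7 F0 9F 98 A1

U+F010: 3-byte form → EF 80 90.
U+5070: 3-byte form → E5 81 B0.
U+13175: 4-byte form → F0 93 85 B5.
U+00D0: 2-byte form → C3 90.
U+A294: 3-byte form → EA 8A 94.
U+5AA0E: 4-byte form → F1 9A A8 8E.
U+03B7: 2-byte form → CE B7.
U+1F621: 4-byte form → F0 9F 98 A1.
Concatenated (25 bytes): EF 80 90 E5 81 B0 F0 93 85 B5 C3 90 EA 8A 94 F1 9A A8 8E CE B7 F0 9F 98 A1.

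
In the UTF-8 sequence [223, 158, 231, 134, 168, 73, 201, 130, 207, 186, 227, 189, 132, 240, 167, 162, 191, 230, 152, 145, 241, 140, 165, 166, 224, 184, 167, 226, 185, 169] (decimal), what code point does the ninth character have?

U+4C966

Offset 0: leading byte 0xDF = 11011111 → 2-byte char #1 = DF 9E.
Offset 2: leading byte 0xE7 = 11100111 → 3-byte char #2 = E7 86 A8.
Offset 5: leading byte 0x49 = 01001001 → 1-byte char #3 = 49.
Offset 6: leading byte 0xC9 = 11001001 → 2-byte char #4 = C9 82.
Offset 8: leading byte 0xCF = 11001111 → 2-byte char #5 = CF BA.
Offset 10: leading byte 0xE3 = 11100011 → 3-byte char #6 = E3 BD 84.
Offset 13: leading byte 0xF0 = 11110000 → 4-byte char #7 = F0 A7 A2 BF.
Offset 17: leading byte 0xE6 = 11100110 → 3-byte char #8 = E6 98 91.
Offset 20: leading byte 0xF1 = 11110001 → 4-byte char #9 = F1 8C A5 A6.
Leading byte 0xF1 = 11110001 matches 11110xxx → 4-byte sequence.
Byte 1: 0xF1 = 11110001, payload 001 (3 bits).
Byte 2: 0x8C = 10001100 (10xxxxxx ✓), payload 001100.
Byte 3: 0xA5 = 10100101 (10xxxxxx ✓), payload 100101.
Byte 4: 0xA6 = 10100110 (10xxxxxx ✓), payload 100110.
Concatenate: 001001100100101100110 = 0x4C966 (21 bits → U+4C966).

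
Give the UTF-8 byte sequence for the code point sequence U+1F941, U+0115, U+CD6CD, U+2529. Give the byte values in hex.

F0 9F A5 81 C4 95 F3 8D 9B 8D E2 94 A9

U+1F941: 4-byte form → F0 9F A5 81.
U+0115: 2-byte form → C4 95.
U+CD6CD: 4-byte form → F3 8D 9B 8D.
U+2529: 3-byte form → E2 94 A9.
Concatenated (13 bytes): F0 9F A5 81 C4 95 F3 8D 9B 8D E2 94 A9.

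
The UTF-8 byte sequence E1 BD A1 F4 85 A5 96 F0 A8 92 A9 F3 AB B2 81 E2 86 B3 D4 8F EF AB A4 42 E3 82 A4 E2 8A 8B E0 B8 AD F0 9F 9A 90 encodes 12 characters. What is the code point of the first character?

Offset 0: leading byte 0xE1 = 11100001 → 3-byte char #1 = E1 BD A1.
Leading byte 0xE1 = 11100001 matches 1110xxxx → 3-byte sequence.
Byte 1: 0xE1 = 11100001, payload 0001 (4 bits).
Byte 2: 0xBD = 10111101 (10xxxxxx ✓), payload 111101.
Byte 3: 0xA1 = 10100001 (10xxxxxx ✓), payload 100001.
Concatenate: 0001111101100001 = 0x1F61 (16 bits → U+1F61).

U+1F61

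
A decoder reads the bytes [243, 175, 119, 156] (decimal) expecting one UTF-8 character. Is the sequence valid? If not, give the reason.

invalid (non-continuation byte where continuation expected)

Leading byte 0xF3 = 11110011 → 4-byte form.
Byte 3 is 0x77 = 01110111, which is not 10xxxxxx — expected a continuation byte.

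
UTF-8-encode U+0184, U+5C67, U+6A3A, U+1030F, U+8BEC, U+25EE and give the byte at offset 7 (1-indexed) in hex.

1-indexed offset 7 is 0-indexed offset 6.
U+0184 → 2-byte form C6 84 at offsets 0–1.
U+5C67 → 3-byte form E5 B1 A7 at offsets 2–4.
U+6A3A → 3-byte form E6 A8 BA at offsets 5–7.
Offset 6 falls in char 3's range; it's byte 2 of E6 A8 BA = 0xA8.

0xA8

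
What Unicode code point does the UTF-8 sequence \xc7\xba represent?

U+01FA

Leading byte 0xC7 = 11000111 matches 110xxxxx → 2-byte sequence.
Byte 1: 0xC7 = 11000111, payload 00111 (5 bits).
Byte 2: 0xBA = 10111010 (10xxxxxx ✓), payload 111010.
Concatenate: 00111111010 = 0x1FA (11 bits → U+01FA).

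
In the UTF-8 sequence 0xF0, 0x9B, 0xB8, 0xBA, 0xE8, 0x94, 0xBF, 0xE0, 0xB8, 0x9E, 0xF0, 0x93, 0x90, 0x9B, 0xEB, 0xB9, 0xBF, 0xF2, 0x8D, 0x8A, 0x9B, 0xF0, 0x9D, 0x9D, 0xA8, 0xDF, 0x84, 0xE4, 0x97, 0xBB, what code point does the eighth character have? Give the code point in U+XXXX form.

Offset 0: leading byte 0xF0 = 11110000 → 4-byte char #1 = F0 9B B8 BA.
Offset 4: leading byte 0xE8 = 11101000 → 3-byte char #2 = E8 94 BF.
Offset 7: leading byte 0xE0 = 11100000 → 3-byte char #3 = E0 B8 9E.
Offset 10: leading byte 0xF0 = 11110000 → 4-byte char #4 = F0 93 90 9B.
Offset 14: leading byte 0xEB = 11101011 → 3-byte char #5 = EB B9 BF.
Offset 17: leading byte 0xF2 = 11110010 → 4-byte char #6 = F2 8D 8A 9B.
Offset 21: leading byte 0xF0 = 11110000 → 4-byte char #7 = F0 9D 9D A8.
Offset 25: leading byte 0xDF = 11011111 → 2-byte char #8 = DF 84.
Leading byte 0xDF = 11011111 matches 110xxxxx → 2-byte sequence.
Byte 1: 0xDF = 11011111, payload 11111 (5 bits).
Byte 2: 0x84 = 10000100 (10xxxxxx ✓), payload 000100.
Concatenate: 11111000100 = 0x7C4 (11 bits → U+07C4).

U+07C4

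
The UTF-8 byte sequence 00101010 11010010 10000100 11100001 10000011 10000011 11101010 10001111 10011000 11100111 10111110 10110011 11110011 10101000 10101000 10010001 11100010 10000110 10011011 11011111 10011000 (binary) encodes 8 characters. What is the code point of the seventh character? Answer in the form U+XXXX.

Offset 0: leading byte 0x2A = 00101010 → 1-byte char #1 = 2A.
Offset 1: leading byte 0xD2 = 11010010 → 2-byte char #2 = D2 84.
Offset 3: leading byte 0xE1 = 11100001 → 3-byte char #3 = E1 83 83.
Offset 6: leading byte 0xEA = 11101010 → 3-byte char #4 = EA 8F 98.
Offset 9: leading byte 0xE7 = 11100111 → 3-byte char #5 = E7 BE B3.
Offset 12: leading byte 0xF3 = 11110011 → 4-byte char #6 = F3 A8 A8 91.
Offset 16: leading byte 0xE2 = 11100010 → 3-byte char #7 = E2 86 9B.
Leading byte 0xE2 = 11100010 matches 1110xxxx → 3-byte sequence.
Byte 1: 0xE2 = 11100010, payload 0010 (4 bits).
Byte 2: 0x86 = 10000110 (10xxxxxx ✓), payload 000110.
Byte 3: 0x9B = 10011011 (10xxxxxx ✓), payload 011011.
Concatenate: 0010000110011011 = 0x219B (16 bits → U+219B).

U+219B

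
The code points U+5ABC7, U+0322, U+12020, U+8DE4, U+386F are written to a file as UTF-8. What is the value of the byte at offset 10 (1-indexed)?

0xA0

1-indexed offset 10 is 0-indexed offset 9.
U+5ABC7 → 4-byte form F1 9A AF 87 at offsets 0–3.
U+0322 → 2-byte form CC A2 at offsets 4–5.
U+12020 → 4-byte form F0 92 80 A0 at offsets 6–9.
Offset 9 falls in char 3's range; it's byte 4 of F0 92 80 A0 = 0xA0.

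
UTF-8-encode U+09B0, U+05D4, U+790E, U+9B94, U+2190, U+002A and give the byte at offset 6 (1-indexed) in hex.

1-indexed offset 6 is 0-indexed offset 5.
U+09B0 → 3-byte form E0 A6 B0 at offsets 0–2.
U+05D4 → 2-byte form D7 94 at offsets 3–4.
U+790E → 3-byte form E7 A4 8E at offsets 5–7.
Offset 5 falls in char 3's range; it's byte 1 of E7 A4 8E = 0xE7.

0xE7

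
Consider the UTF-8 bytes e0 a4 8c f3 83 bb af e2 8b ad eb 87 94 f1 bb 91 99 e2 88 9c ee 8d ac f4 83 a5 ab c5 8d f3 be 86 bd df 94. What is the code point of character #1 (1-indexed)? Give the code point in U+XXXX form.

U+090C

Offset 0: leading byte 0xE0 = 11100000 → 3-byte char #1 = E0 A4 8C.
Leading byte 0xE0 = 11100000 matches 1110xxxx → 3-byte sequence.
Byte 1: 0xE0 = 11100000, payload 0000 (4 bits).
Byte 2: 0xA4 = 10100100 (10xxxxxx ✓), payload 100100.
Byte 3: 0x8C = 10001100 (10xxxxxx ✓), payload 001100.
Concatenate: 0000100100001100 = 0x90C (16 bits → U+090C).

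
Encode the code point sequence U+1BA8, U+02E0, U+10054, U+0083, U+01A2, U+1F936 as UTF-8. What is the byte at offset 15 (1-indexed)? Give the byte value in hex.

0x9F

1-indexed offset 15 is 0-indexed offset 14.
U+1BA8 → 3-byte form E1 AE A8 at offsets 0–2.
U+02E0 → 2-byte form CB A0 at offsets 3–4.
U+10054 → 4-byte form F0 90 81 94 at offsets 5–8.
U+0083 → 2-byte form C2 83 at offsets 9–10.
U+01A2 → 2-byte form C6 A2 at offsets 11–12.
U+1F936 → 4-byte form F0 9F A4 B6 at offsets 13–16.
Offset 14 falls in char 6's range; it's byte 2 of F0 9F A4 B6 = 0x9F.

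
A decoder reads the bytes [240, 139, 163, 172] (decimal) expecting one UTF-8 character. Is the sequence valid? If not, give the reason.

invalid (overlong encoding)

Leading byte 0xF0 = 11110000 → 4-byte form.
Continuation bytes all match 10xxxxxx. Payload decodes to 0xB8EC.
But 0xB8EC < 0x10000, the minimum for a 4-byte sequence — this is an overlong encoding.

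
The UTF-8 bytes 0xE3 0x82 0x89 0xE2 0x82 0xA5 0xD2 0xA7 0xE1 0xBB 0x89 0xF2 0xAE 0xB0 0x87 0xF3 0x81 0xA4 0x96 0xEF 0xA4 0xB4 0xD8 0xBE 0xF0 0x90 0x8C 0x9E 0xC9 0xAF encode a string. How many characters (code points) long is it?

Byte at offset 0: 0xE3 = 11100011 → 3-byte char (#1). Advance 3.
Byte at offset 3: 0xE2 = 11100010 → 3-byte char (#2). Advance 3.
Byte at offset 6: 0xD2 = 11010010 → 2-byte char (#3). Advance 2.
Byte at offset 8: 0xE1 = 11100001 → 3-byte char (#4). Advance 3.
Byte at offset 11: 0xF2 = 11110010 → 4-byte char (#5). Advance 4.
Byte at offset 15: 0xF3 = 11110011 → 4-byte char (#6). Advance 4.
Byte at offset 19: 0xEF = 11101111 → 3-byte char (#7). Advance 3.
Byte at offset 22: 0xD8 = 11011000 → 2-byte char (#8). Advance 2.
Byte at offset 24: 0xF0 = 11110000 → 4-byte char (#9). Advance 4.
Byte at offset 28: 0xC9 = 11001001 → 2-byte char (#10). Advance 2.
Reached end at offset 30 after 10 code points.

10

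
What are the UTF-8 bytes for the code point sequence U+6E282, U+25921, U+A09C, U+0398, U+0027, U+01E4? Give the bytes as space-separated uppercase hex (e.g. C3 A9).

F1 AE 8A 82 F0 A5 A4 A1 EA 82 9C CE 98 27 C7 A4

U+6E282: 4-byte form → F1 AE 8A 82.
U+25921: 4-byte form → F0 A5 A4 A1.
U+A09C: 3-byte form → EA 82 9C.
U+0398: 2-byte form → CE 98.
U+0027: 1-byte form → 27.
U+01E4: 2-byte form → C7 A4.
Concatenated (16 bytes): F1 AE 8A 82 F0 A5 A4 A1 EA 82 9C CE 98 27 C7 A4.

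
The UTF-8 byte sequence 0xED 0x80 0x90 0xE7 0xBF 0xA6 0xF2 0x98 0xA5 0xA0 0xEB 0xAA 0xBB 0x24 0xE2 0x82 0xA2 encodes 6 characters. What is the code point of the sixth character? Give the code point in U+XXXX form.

Offset 0: leading byte 0xED = 11101101 → 3-byte char #1 = ED 80 90.
Offset 3: leading byte 0xE7 = 11100111 → 3-byte char #2 = E7 BF A6.
Offset 6: leading byte 0xF2 = 11110010 → 4-byte char #3 = F2 98 A5 A0.
Offset 10: leading byte 0xEB = 11101011 → 3-byte char #4 = EB AA BB.
Offset 13: leading byte 0x24 = 00100100 → 1-byte char #5 = 24.
Offset 14: leading byte 0xE2 = 11100010 → 3-byte char #6 = E2 82 A2.
Leading byte 0xE2 = 11100010 matches 1110xxxx → 3-byte sequence.
Byte 1: 0xE2 = 11100010, payload 0010 (4 bits).
Byte 2: 0x82 = 10000010 (10xxxxxx ✓), payload 000010.
Byte 3: 0xA2 = 10100010 (10xxxxxx ✓), payload 100010.
Concatenate: 0010000010100010 = 0x20A2 (16 bits → U+20A2).

U+20A2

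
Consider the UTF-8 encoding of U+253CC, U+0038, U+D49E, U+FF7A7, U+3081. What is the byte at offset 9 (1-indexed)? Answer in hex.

0xF3

1-indexed offset 9 is 0-indexed offset 8.
U+253CC → 4-byte form F0 A5 8F 8C at offsets 0–3.
U+0038 → 1-byte form 38 at offsets 4–4.
U+D49E → 3-byte form ED 92 9E at offsets 5–7.
U+FF7A7 → 4-byte form F3 BF 9E A7 at offsets 8–11.
Offset 8 falls in char 4's range; it's byte 1 of F3 BF 9E A7 = 0xF3.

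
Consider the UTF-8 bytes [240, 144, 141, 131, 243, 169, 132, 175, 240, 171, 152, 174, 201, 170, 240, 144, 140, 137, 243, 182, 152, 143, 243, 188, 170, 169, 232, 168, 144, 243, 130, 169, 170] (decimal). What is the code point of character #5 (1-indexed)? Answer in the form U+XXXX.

U+10309

Offset 0: leading byte 0xF0 = 11110000 → 4-byte char #1 = F0 90 8D 83.
Offset 4: leading byte 0xF3 = 11110011 → 4-byte char #2 = F3 A9 84 AF.
Offset 8: leading byte 0xF0 = 11110000 → 4-byte char #3 = F0 AB 98 AE.
Offset 12: leading byte 0xC9 = 11001001 → 2-byte char #4 = C9 AA.
Offset 14: leading byte 0xF0 = 11110000 → 4-byte char #5 = F0 90 8C 89.
Leading byte 0xF0 = 11110000 matches 11110xxx → 4-byte sequence.
Byte 1: 0xF0 = 11110000, payload 000 (3 bits).
Byte 2: 0x90 = 10010000 (10xxxxxx ✓), payload 010000.
Byte 3: 0x8C = 10001100 (10xxxxxx ✓), payload 001100.
Byte 4: 0x89 = 10001001 (10xxxxxx ✓), payload 001001.
Concatenate: 000010000001100001001 = 0x10309 (21 bits → U+10309).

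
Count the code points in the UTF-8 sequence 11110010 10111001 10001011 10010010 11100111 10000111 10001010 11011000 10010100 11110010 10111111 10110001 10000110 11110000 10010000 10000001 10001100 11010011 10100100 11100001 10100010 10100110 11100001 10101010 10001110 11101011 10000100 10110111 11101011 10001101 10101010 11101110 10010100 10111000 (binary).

11

Byte at offset 0: 0xF2 = 11110010 → 4-byte char (#1). Advance 4.
Byte at offset 4: 0xE7 = 11100111 → 3-byte char (#2). Advance 3.
Byte at offset 7: 0xD8 = 11011000 → 2-byte char (#3). Advance 2.
Byte at offset 9: 0xF2 = 11110010 → 4-byte char (#4). Advance 4.
Byte at offset 13: 0xF0 = 11110000 → 4-byte char (#5). Advance 4.
Byte at offset 17: 0xD3 = 11010011 → 2-byte char (#6). Advance 2.
Byte at offset 19: 0xE1 = 11100001 → 3-byte char (#7). Advance 3.
Byte at offset 22: 0xE1 = 11100001 → 3-byte char (#8). Advance 3.
Byte at offset 25: 0xEB = 11101011 → 3-byte char (#9). Advance 3.
Byte at offset 28: 0xEB = 11101011 → 3-byte char (#10). Advance 3.
Byte at offset 31: 0xEE = 11101110 → 3-byte char (#11). Advance 3.
Reached end at offset 34 after 11 code points.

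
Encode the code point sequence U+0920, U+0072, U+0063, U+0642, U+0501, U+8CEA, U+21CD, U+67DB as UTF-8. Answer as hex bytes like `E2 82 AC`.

E0 A4 A0 72 63 D9 82 D4 81 E8 B3 AA E2 87 8D E6 9F 9B

U+0920: 3-byte form → E0 A4 A0.
U+0072: 1-byte form → 72.
U+0063: 1-byte form → 63.
U+0642: 2-byte form → D9 82.
U+0501: 2-byte form → D4 81.
U+8CEA: 3-byte form → E8 B3 AA.
U+21CD: 3-byte form → E2 87 8D.
U+67DB: 3-byte form → E6 9F 9B.
Concatenated (18 bytes): E0 A4 A0 72 63 D9 82 D4 81 E8 B3 AA E2 87 8D E6 9F 9B.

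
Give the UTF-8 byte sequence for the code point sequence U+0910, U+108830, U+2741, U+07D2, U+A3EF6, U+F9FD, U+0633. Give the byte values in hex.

U+0910: 3-byte form → E0 A4 90.
U+108830: 4-byte form → F4 88 A0 B0.
U+2741: 3-byte form → E2 9D 81.
U+07D2: 2-byte form → DF 92.
U+A3EF6: 4-byte form → F2 A3 BB B6.
U+F9FD: 3-byte form → EF A7 BD.
U+0633: 2-byte form → D8 B3.
Concatenated (21 bytes): E0 A4 90 F4 88 A0 B0 E2 9D 81 DF 92 F2 A3 BB B6 EF A7 BD D8 B3.

E0 A4 90 F4 88 A0 B0 E2 9D 81 DF 92 F2 A3 BB B6 EF A7 BD D8 B3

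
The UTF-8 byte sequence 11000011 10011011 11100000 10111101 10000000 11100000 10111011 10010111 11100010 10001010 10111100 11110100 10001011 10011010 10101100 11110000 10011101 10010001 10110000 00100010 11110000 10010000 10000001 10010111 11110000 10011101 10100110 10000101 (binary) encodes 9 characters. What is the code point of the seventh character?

U+0022

Offset 0: leading byte 0xC3 = 11000011 → 2-byte char #1 = C3 9B.
Offset 2: leading byte 0xE0 = 11100000 → 3-byte char #2 = E0 BD 80.
Offset 5: leading byte 0xE0 = 11100000 → 3-byte char #3 = E0 BB 97.
Offset 8: leading byte 0xE2 = 11100010 → 3-byte char #4 = E2 8A BC.
Offset 11: leading byte 0xF4 = 11110100 → 4-byte char #5 = F4 8B 9A AC.
Offset 15: leading byte 0xF0 = 11110000 → 4-byte char #6 = F0 9D 91 B0.
Offset 19: leading byte 0x22 = 00100010 → 1-byte char #7 = 22.
Leading byte 0x22 = 00100010 matches 0xxxxxxx → 1-byte sequence.
Byte 1: 0x22 = 00100010, payload 0100010 (7 bits).
Concatenate: 0100010 = 0x22 (7 bits → U+0022).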